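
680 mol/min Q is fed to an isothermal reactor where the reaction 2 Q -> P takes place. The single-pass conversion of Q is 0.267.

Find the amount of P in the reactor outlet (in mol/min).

90.8 mol/min

Q reacted = 0.267 × 680 = 181.6 mol/min; ν_Q = −2, so ξ = 181.6/2 = 90.78 mol/min.
Outlet amounts (n = n₀ + ν ξ):
  Q: 680 − 2(90.78) = 498.4
  P: 0 + 1(90.78) = 90.78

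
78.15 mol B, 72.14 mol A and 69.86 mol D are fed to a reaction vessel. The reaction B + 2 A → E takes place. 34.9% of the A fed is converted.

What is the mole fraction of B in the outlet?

A reacted = 0.349 × 72.14 = 25.18 mol; ν_A = −2, so ξ = 25.18/2 = 12.59 mol.
Outlet amounts (n = n₀ + ν ξ):
  B: 78.15 − 1(12.59) = 65.56
  A: 72.14 − 2(12.59) = 46.96
  E: 0 + 1(12.59) = 12.59
  D: 69.86 (inert)
Total out = 195 mol; y_B = 65.56 / 195 = 0.3363.

0.336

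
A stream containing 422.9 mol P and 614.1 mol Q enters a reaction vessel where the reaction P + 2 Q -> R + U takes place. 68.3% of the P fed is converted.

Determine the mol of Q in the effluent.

P reacted = 0.683 × 422.9 = 288.8 mol; ν_P = −1, so ξ = 288.8/1 = 288.8 mol.
Outlet amounts (n = n₀ + ν ξ):
  P: 422.9 − 1(288.8) = 134.1
  Q: 614.1 − 2(288.8) = 36.42
  R: 0 + 1(288.8) = 288.8
  U: 0 + 1(288.8) = 288.8

36.4 mol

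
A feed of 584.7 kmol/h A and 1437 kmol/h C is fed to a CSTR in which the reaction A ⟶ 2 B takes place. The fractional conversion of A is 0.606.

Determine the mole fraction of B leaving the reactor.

A reacted = 0.606 × 584.7 = 354.3 kmol/h; ν_A = −1, so ξ = 354.3/1 = 354.3 kmol/h.
Outlet amounts (n = n₀ + ν ξ):
  A: 584.7 − 1(354.3) = 230.4
  B: 0 + 2(354.3) = 708.7
  C: 1437 (inert)
Total out = 2376 kmol/h; y_B = 708.7 / 2376 = 0.2983.

0.298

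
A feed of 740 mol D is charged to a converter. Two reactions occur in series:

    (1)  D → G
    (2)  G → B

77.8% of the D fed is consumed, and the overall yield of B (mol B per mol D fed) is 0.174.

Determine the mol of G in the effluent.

Conversion of D: D consumed = 1ξ₁ = 0.778 × 740 → ξ₁ = 575.7 mol.
Yield of B: 1ξ₂ / 740 = 0.174 → ξ₂ = 128.8 mol.
Outlet amounts (n = n₀ + Σ ν·ξ):
  D: 740 − 1(575.7) = 164.3
  G: 0 + 1(575.7) − 1(128.8) = 447
  B: 0 + 1(128.8) = 128.8

447 mol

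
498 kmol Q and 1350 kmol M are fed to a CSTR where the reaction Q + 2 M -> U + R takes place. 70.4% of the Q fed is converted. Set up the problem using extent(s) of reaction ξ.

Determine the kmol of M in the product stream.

649 kmol

Q reacted = 0.704 × 498 = 350.6 kmol; ν_Q = −1, so ξ = 350.6/1 = 350.6 kmol.
Outlet amounts (n = n₀ + ν ξ):
  Q: 498 − 1(350.6) = 147.4
  M: 1350 − 2(350.6) = 648.8
  U: 0 + 1(350.6) = 350.6
  R: 0 + 1(350.6) = 350.6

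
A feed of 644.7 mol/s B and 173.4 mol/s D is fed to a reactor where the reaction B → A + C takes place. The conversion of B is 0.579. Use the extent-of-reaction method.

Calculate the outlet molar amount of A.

B reacted = 0.579 × 644.7 = 373.3 mol/s; ν_B = −1, so ξ = 373.3/1 = 373.3 mol/s.
Outlet amounts (n = n₀ + ν ξ):
  B: 644.7 − 1(373.3) = 271.4
  A: 0 + 1(373.3) = 373.3
  C: 0 + 1(373.3) = 373.3
  D: 173.4 (inert)

373 mol/s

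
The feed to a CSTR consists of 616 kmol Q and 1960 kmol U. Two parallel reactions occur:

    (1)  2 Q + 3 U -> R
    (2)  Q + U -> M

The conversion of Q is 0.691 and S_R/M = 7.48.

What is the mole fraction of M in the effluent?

0.0152

Conversion of Q: Q consumed = 0.691 × 616 = 425.7 kmol = 2ξ₁ + 1ξ₂.
Selectivity: 1ξ₁ / (1ξ₂) = 7.48 → ξ₁ = 7.48 ξ₂.
Substitute: (2·7.48 + 1) ξ₂ = 425.7 → ξ₂ = 26.67 kmol, ξ₁ = 199.5 kmol.
Outlet amounts (n = n₀ + Σ ν·ξ):
  Q: 616 − 2(199.5) − 1(26.67) = 190.3
  U: 1960 − 3(199.5) − 1(26.67) = 1335
  R: 0 + 1(199.5) = 199.5
  M: 0 + 1(26.67) = 26.67
Total out = 1751 kmol; y_M = 26.67 / 1751 = 0.01523.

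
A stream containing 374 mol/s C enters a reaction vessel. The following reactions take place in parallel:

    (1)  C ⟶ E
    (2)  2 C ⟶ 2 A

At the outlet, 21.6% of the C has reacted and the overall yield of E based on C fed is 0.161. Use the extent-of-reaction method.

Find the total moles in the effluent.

Yield of E: 1ξ₁ / 374 = 0.161 → ξ₁ = 60.21 mol/s.
Conversion of C: 1ξ₁ + 2ξ₂ = 0.216 × 374 = 80.78 → ξ₂ = 10.29 mol/s.
Outlet amounts (n = n₀ + Σ ν·ξ):
  C: 374 − 1(60.21) − 2(10.29) = 293.2
  E: 0 + 1(60.21) = 60.21
  A: 0 + 2(10.29) = 20.57
Total out = 293.2 + 60.21 + 20.57 = 374 mol/s.

374 mol/s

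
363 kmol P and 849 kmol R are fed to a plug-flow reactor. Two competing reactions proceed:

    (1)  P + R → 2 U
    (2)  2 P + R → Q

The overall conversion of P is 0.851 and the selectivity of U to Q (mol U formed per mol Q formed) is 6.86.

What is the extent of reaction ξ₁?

ξ₁ = 195 kmol

Conversion of P: P consumed = 0.851 × 363 = 308.9 kmol = 1ξ₁ + 2ξ₂.
Selectivity: 2ξ₁ / (1ξ₂) = 6.86 → ξ₁ = 3.43 ξ₂.
Substitute: (1·3.43 + 2) ξ₂ = 308.9 → ξ₂ = 56.89 kmol, ξ₁ = 195.1 kmol.
Outlet amounts (n = n₀ + Σ ν·ξ):
  P: 363 − 1(195.1) − 2(56.89) = 54.09
  R: 849 − 1(195.1) − 1(56.89) = 597
  U: 0 + 2(195.1) = 390.3
  Q: 0 + 1(56.89) = 56.89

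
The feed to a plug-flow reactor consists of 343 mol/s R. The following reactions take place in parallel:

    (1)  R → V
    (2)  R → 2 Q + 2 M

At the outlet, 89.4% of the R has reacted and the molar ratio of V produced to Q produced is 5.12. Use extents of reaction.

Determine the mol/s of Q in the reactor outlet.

Conversion of R: R consumed = 0.894 × 343 = 306.6 mol/s = 1ξ₁ + 1ξ₂.
Selectivity: 1ξ₁ / (2ξ₂) = 5.12 → ξ₁ = 10.24 ξ₂.
Substitute: (1·10.24 + 1) ξ₂ = 306.6 → ξ₂ = 27.28 mol/s, ξ₁ = 279.4 mol/s.
Outlet amounts (n = n₀ + Σ ν·ξ):
  R: 343 − 1(279.4) − 1(27.28) = 36.36
  V: 0 + 1(279.4) = 279.4
  Q: 0 + 2(27.28) = 54.56
  M: 0 + 2(27.28) = 54.56

54.6 mol/s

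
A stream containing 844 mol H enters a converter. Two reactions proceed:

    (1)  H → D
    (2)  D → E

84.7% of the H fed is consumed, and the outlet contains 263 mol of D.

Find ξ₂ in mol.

Conversion of H: H consumed = 1ξ₁ = 0.847 × 844 → ξ₁ = 714.9 mol.
D balance: n_D = 0 + 1ξ₁ − 1ξ₂ = 263 → ξ₂ = (1·714.9 − 263)/1 = 451.9 mol.
Outlet amounts (n = n₀ + Σ ν·ξ):
  H: 844 − 1(714.9) = 129.1
  D: 0 + 1(714.9) − 1(451.9) = 263
  E: 0 + 1(451.9) = 451.9

ξ₂ = 452 mol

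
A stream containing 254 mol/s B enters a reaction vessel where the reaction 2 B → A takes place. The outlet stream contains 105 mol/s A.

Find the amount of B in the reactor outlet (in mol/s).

44 mol/s

For A: n = n₀ + 1ξ → 105 = 0 + 1ξ, giving ξ = 105 mol/s.
Outlet amounts (n = n₀ + ν ξ):
  B: 254 − 2(105) = 44
  A: 0 + 1(105) = 105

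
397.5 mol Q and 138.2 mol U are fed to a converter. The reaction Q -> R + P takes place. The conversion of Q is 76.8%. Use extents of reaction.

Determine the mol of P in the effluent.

305 mol

Q reacted = 0.768 × 397.5 = 305.3 mol; ν_Q = −1, so ξ = 305.3/1 = 305.3 mol.
Outlet amounts (n = n₀ + ν ξ):
  Q: 397.5 − 1(305.3) = 92.22
  R: 0 + 1(305.3) = 305.3
  P: 0 + 1(305.3) = 305.3
  U: 138.2 (inert)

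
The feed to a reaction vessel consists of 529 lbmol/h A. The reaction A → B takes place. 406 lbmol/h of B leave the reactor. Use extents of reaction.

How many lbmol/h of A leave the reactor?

For B: n = n₀ + 1ξ → 406 = 0 + 1ξ, giving ξ = 406 lbmol/h.
Outlet amounts (n = n₀ + ν ξ):
  A: 529 − 1(406) = 123
  B: 0 + 1(406) = 406

123 lbmol/h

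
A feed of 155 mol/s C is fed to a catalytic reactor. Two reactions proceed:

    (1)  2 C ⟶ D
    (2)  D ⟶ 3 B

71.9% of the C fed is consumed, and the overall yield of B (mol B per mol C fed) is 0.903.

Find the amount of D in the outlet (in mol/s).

Conversion of C: C consumed = 2ξ₁ = 0.719 × 155 → ξ₁ = 55.72 mol/s.
Yield of B: 3ξ₂ / 155 = 0.903 → ξ₂ = 46.66 mol/s.
Outlet amounts (n = n₀ + Σ ν·ξ):
  C: 155 − 2(55.72) = 43.56
  D: 0 + 1(55.72) − 1(46.66) = 9.067
  B: 0 + 3(46.66) = 140

9.07 mol/s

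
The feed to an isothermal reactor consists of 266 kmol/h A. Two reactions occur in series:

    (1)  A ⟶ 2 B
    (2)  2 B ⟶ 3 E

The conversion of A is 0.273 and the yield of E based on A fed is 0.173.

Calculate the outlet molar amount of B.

115 kmol/h

Conversion of A: A consumed = 1ξ₁ = 0.273 × 266 → ξ₁ = 72.62 kmol/h.
Yield of E: 3ξ₂ / 266 = 0.173 → ξ₂ = 15.34 kmol/h.
Outlet amounts (n = n₀ + Σ ν·ξ):
  A: 266 − 1(72.62) = 193.4
  B: 0 + 2(72.62) − 2(15.34) = 114.6
  E: 0 + 3(15.34) = 46.02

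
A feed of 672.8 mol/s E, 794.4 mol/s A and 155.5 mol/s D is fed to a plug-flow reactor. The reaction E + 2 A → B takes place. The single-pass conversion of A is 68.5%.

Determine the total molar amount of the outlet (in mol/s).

1080 mol/s

A reacted = 0.685 × 794.4 = 544.2 mol/s; ν_A = −2, so ξ = 544.2/2 = 272.1 mol/s.
Outlet amounts (n = n₀ + ν ξ):
  E: 672.8 − 1(272.1) = 400.7
  A: 794.4 − 2(272.1) = 250.2
  B: 0 + 1(272.1) = 272.1
  D: 155.5 (inert)
Total out = 400.7 + 250.2 + 272.1 + 155.5 = 1079 mol/s.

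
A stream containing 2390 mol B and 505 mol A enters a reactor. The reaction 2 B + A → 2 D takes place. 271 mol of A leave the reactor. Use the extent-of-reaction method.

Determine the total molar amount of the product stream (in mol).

For A: n = n₀ − 1ξ → 271 = 505 − 1ξ, giving ξ = 234 mol.
Outlet amounts (n = n₀ + ν ξ):
  B: 2390 − 2(234) = 1922
  A: 505 − 1(234) = 271
  D: 0 + 2(234) = 468
Total out = 1922 + 271 + 468 = 2661 mol.

2660 mol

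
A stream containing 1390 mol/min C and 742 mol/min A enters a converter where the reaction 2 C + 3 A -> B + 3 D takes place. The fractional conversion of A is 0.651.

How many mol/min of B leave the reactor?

161 mol/min

A reacted = 0.651 × 742 = 483 mol/min; ν_A = −3, so ξ = 483/3 = 161 mol/min.
Outlet amounts (n = n₀ + ν ξ):
  C: 1390 − 2(161) = 1068
  A: 742 − 3(161) = 259
  B: 0 + 1(161) = 161
  D: 0 + 3(161) = 483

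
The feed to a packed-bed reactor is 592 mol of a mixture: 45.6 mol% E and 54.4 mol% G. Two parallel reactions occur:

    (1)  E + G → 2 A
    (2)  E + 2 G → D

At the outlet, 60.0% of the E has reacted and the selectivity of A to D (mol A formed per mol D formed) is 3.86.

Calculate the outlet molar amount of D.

Conversion of E: E consumed = 0.6 × 270 = 162 mol = 1ξ₁ + 1ξ₂.
Selectivity: 2ξ₁ / (1ξ₂) = 3.86 → ξ₁ = 1.93 ξ₂.
Substitute: (1·1.93 + 1) ξ₂ = 162 → ξ₂ = 55.28 mol, ξ₁ = 106.7 mol.
Outlet amounts (n = n₀ + Σ ν·ξ):
  E: 270 − 1(106.7) − 1(55.28) = 108
  G: 322 − 1(106.7) − 2(55.28) = 104.8
  A: 0 + 2(106.7) = 213.4
  D: 0 + 1(55.28) = 55.28

55.3 mol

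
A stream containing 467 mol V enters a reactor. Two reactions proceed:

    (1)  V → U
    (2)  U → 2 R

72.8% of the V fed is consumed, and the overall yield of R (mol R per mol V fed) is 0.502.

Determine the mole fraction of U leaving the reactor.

0.381

Conversion of V: V consumed = 1ξ₁ = 0.728 × 467 → ξ₁ = 340 mol.
Yield of R: 2ξ₂ / 467 = 0.502 → ξ₂ = 117.2 mol.
Outlet amounts (n = n₀ + Σ ν·ξ):
  V: 467 − 1(340) = 127
  U: 0 + 1(340) − 1(117.2) = 222.8
  R: 0 + 2(117.2) = 234.4
Total out = 584.2 mol; y_U = 222.8 / 584.2 = 0.3813.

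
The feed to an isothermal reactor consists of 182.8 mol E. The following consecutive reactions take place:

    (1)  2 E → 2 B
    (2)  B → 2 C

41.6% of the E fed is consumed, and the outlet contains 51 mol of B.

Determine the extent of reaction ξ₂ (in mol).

ξ₂ = 25 mol

Conversion of E: E consumed = 2ξ₁ = 0.416 × 182.8 → ξ₁ = 38.02 mol.
B balance: n_B = 0 + 2ξ₁ − 1ξ₂ = 51 → ξ₂ = (2·38.02 − 51)/1 = 25.04 mol.
Outlet amounts (n = n₀ + Σ ν·ξ):
  E: 182.8 − 2(38.02) = 106.8
  B: 0 + 2(38.02) − 1(25.04) = 51
  C: 0 + 2(25.04) = 50.09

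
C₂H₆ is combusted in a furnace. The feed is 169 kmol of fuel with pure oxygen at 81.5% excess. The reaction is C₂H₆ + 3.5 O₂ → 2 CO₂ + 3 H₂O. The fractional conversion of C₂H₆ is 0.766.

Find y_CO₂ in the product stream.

0.198

Stoichiometric O₂ = 3.5 × 169 = 591.5 kmol; O₂ fed = 591.5 × 1.815 = 1074 kmol.
Fuel reacted = 0.766 × 169 → ξ = 129.5 kmol.
Outlet (n = n₀ + ν ξ):
  C₂H₆: 169 − 1(129.5) = 39.55
  O₂: 1074 − 3.5(129.5) = 620.5
  CO₂: 0 + 2(129.5) = 258.9
  H₂O: 0 + 3(129.5) = 388.4
Total out = 1307 kmol; y_CO₂ = 258.9 / 1307 = 0.198.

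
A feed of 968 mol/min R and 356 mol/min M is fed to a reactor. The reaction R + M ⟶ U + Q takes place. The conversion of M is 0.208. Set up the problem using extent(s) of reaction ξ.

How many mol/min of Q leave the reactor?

74 mol/min

M reacted = 0.208 × 356 = 74.05 mol/min; ν_M = −1, so ξ = 74.05/1 = 74.05 mol/min.
Outlet amounts (n = n₀ + ν ξ):
  R: 968 − 1(74.05) = 894
  M: 356 − 1(74.05) = 282
  U: 0 + 1(74.05) = 74.05
  Q: 0 + 1(74.05) = 74.05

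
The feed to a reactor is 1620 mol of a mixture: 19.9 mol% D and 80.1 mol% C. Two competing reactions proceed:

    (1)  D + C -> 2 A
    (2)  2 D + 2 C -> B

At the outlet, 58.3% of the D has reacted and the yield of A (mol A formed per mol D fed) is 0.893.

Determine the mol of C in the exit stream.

1110 mol

Yield of A: 2ξ₁ / 322.4 = 0.893 → ξ₁ = 143.9 mol.
Conversion of D: 1ξ₁ + 2ξ₂ = 0.583 × 322.4 = 187.9 → ξ₂ = 22 mol.
Outlet amounts (n = n₀ + Σ ν·ξ):
  D: 322.4 − 1(143.9) − 2(22) = 134.4
  C: 1298 − 1(143.9) − 2(22) = 1110
  A: 0 + 2(143.9) = 287.9
  B: 0 + 1(22) = 22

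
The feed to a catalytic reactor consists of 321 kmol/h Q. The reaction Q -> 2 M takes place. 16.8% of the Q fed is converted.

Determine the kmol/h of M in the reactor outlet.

108 kmol/h

Q reacted = 0.168 × 321 = 53.93 kmol/h; ν_Q = −1, so ξ = 53.93/1 = 53.93 kmol/h.
Outlet amounts (n = n₀ + ν ξ):
  Q: 321 − 1(53.93) = 267.1
  M: 0 + 2(53.93) = 107.9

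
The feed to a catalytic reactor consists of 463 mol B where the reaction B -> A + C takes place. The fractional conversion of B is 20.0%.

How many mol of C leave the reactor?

B reacted = 0.2 × 463 = 92.6 mol; ν_B = −1, so ξ = 92.6/1 = 92.6 mol.
Outlet amounts (n = n₀ + ν ξ):
  B: 463 − 1(92.6) = 370.4
  A: 0 + 1(92.6) = 92.6
  C: 0 + 1(92.6) = 92.6

92.6 mol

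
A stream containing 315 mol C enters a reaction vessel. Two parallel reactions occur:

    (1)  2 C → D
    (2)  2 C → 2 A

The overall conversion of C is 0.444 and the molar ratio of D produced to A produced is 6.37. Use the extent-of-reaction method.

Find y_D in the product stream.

Conversion of C: C consumed = 0.444 × 315 = 139.9 mol = 2ξ₁ + 2ξ₂.
Selectivity: 1ξ₁ / (2ξ₂) = 6.37 → ξ₁ = 12.74 ξ₂.
Substitute: (2·12.74 + 2) ξ₂ = 139.9 → ξ₂ = 5.09 mol, ξ₁ = 64.84 mol.
Outlet amounts (n = n₀ + Σ ν·ξ):
  C: 315 − 2(64.84) − 2(5.09) = 175.1
  D: 0 + 1(64.84) = 64.84
  A: 0 + 2(5.09) = 10.18
Total out = 250.2 mol; y_D = 64.84 / 250.2 = 0.2592.

0.259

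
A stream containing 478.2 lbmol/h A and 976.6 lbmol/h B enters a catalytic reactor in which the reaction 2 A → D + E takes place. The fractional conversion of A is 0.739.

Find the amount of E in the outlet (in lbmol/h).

A reacted = 0.739 × 478.2 = 353.4 lbmol/h; ν_A = −2, so ξ = 353.4/2 = 176.7 lbmol/h.
Outlet amounts (n = n₀ + ν ξ):
  A: 478.2 − 2(176.7) = 124.8
  D: 0 + 1(176.7) = 176.7
  E: 0 + 1(176.7) = 176.7
  B: 976.6 (inert)

177 lbmol/h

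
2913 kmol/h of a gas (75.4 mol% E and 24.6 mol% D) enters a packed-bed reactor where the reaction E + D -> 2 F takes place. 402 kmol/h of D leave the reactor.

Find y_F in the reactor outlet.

For D: n = n₀ − 1ξ → 402 = 716.6 − 1ξ, giving ξ = 314.6 kmol/h.
Outlet amounts (n = n₀ + ν ξ):
  E: 2196 − 1(314.6) = 1882
  D: 716.6 − 1(314.6) = 402
  F: 0 + 2(314.6) = 629.2
Total out = 2913 kmol/h; y_F = 629.2 / 2913 = 0.216.

0.216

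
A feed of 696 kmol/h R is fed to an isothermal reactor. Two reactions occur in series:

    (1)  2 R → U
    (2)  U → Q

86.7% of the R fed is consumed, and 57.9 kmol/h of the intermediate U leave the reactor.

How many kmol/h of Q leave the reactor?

Conversion of R: R consumed = 2ξ₁ = 0.867 × 696 → ξ₁ = 301.7 kmol/h.
U balance: n_U = 0 + 1ξ₁ − 1ξ₂ = 57.9 → ξ₂ = (1·301.7 − 57.9)/1 = 243.8 kmol/h.
Outlet amounts (n = n₀ + Σ ν·ξ):
  R: 696 − 2(301.7) = 92.57
  U: 0 + 1(301.7) − 1(243.8) = 57.9
  Q: 0 + 1(243.8) = 243.8

244 kmol/h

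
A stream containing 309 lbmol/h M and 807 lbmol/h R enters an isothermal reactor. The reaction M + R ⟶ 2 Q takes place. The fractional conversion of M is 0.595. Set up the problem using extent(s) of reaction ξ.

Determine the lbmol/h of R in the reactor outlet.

M reacted = 0.595 × 309 = 183.9 lbmol/h; ν_M = −1, so ξ = 183.9/1 = 183.9 lbmol/h.
Outlet amounts (n = n₀ + ν ξ):
  M: 309 − 1(183.9) = 125.1
  R: 807 − 1(183.9) = 623.1
  Q: 0 + 2(183.9) = 367.7

623 lbmol/h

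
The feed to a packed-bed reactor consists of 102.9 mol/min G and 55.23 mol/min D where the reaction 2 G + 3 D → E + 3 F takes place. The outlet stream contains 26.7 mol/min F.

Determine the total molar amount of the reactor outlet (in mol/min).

For F: n = n₀ + 3ξ → 26.7 = 0 + 3ξ, giving ξ = 8.9 mol/min.
Outlet amounts (n = n₀ + ν ξ):
  G: 102.9 − 2(8.9) = 85.1
  D: 55.23 − 3(8.9) = 28.53
  E: 0 + 1(8.9) = 8.9
  F: 0 + 3(8.9) = 26.7
Total out = 85.1 + 28.53 + 8.9 + 26.7 = 149.2 mol/min.

149 mol/min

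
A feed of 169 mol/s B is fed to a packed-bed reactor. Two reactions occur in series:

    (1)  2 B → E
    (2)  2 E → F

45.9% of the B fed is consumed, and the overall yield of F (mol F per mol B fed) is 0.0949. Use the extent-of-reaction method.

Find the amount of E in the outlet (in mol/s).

Conversion of B: B consumed = 2ξ₁ = 0.459 × 169 → ξ₁ = 38.79 mol/s.
Yield of F: 1ξ₂ / 169 = 0.0949 → ξ₂ = 16.04 mol/s.
Outlet amounts (n = n₀ + Σ ν·ξ):
  B: 169 − 2(38.79) = 91.43
  E: 0 + 1(38.79) − 2(16.04) = 6.709
  F: 0 + 1(16.04) = 16.04

6.71 mol/s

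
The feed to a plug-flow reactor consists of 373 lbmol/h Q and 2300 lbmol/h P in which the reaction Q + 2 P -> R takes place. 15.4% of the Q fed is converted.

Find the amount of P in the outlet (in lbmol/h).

Q reacted = 0.154 × 373 = 57.44 lbmol/h; ν_Q = −1, so ξ = 57.44/1 = 57.44 lbmol/h.
Outlet amounts (n = n₀ + ν ξ):
  Q: 373 − 1(57.44) = 315.6
  P: 2300 − 2(57.44) = 2185
  R: 0 + 1(57.44) = 57.44

2190 lbmol/h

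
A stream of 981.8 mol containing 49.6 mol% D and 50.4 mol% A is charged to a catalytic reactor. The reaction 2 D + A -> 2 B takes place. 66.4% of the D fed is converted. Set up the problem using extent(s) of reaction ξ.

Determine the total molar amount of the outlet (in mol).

820 mol

D reacted = 0.664 × 487 = 323.3 mol; ν_D = −2, so ξ = 323.3/2 = 161.7 mol.
Outlet amounts (n = n₀ + ν ξ):
  D: 487 − 2(161.7) = 163.6
  A: 494.8 − 1(161.7) = 333.2
  B: 0 + 2(161.7) = 323.3
Total out = 163.6 + 333.2 + 323.3 = 820.1 mol.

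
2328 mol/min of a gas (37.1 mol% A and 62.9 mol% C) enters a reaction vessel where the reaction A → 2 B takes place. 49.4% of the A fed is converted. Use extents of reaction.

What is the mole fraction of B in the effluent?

A reacted = 0.494 × 863.7 = 426.7 mol/min; ν_A = −1, so ξ = 426.7/1 = 426.7 mol/min.
Outlet amounts (n = n₀ + ν ξ):
  A: 863.7 − 1(426.7) = 437
  B: 0 + 2(426.7) = 853.3
  C: 1464 (inert)
Total out = 2755 mol/min; y_B = 853.3 / 2755 = 0.3098.

0.31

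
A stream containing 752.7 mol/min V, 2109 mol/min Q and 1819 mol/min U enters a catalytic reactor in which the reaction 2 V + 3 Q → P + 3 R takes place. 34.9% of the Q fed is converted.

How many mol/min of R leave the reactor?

736 mol/min

Q reacted = 0.349 × 2109 = 736 mol/min; ν_Q = −3, so ξ = 736/3 = 245.3 mol/min.
Outlet amounts (n = n₀ + ν ξ):
  V: 752.7 − 2(245.3) = 262
  Q: 2109 − 3(245.3) = 1373
  P: 0 + 1(245.3) = 245.3
  R: 0 + 3(245.3) = 736
  U: 1819 (inert)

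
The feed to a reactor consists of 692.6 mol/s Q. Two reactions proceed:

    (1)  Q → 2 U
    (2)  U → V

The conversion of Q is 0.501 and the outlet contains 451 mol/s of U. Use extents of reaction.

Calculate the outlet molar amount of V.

Conversion of Q: Q consumed = 1ξ₁ = 0.501 × 692.6 → ξ₁ = 347 mol/s.
U balance: n_U = 0 + 2ξ₁ − 1ξ₂ = 451 → ξ₂ = (2·347 − 451)/1 = 243 mol/s.
Outlet amounts (n = n₀ + Σ ν·ξ):
  Q: 692.6 − 1(347) = 345.6
  U: 0 + 2(347) − 1(243) = 451
  V: 0 + 1(243) = 243

243 mol/s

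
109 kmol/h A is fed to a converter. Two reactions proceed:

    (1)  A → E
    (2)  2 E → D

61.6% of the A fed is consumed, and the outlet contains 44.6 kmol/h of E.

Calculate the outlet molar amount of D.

Conversion of A: A consumed = 1ξ₁ = 0.616 × 109 → ξ₁ = 67.14 kmol/h.
E balance: n_E = 0 + 1ξ₁ − 2ξ₂ = 44.6 → ξ₂ = (1·67.14 − 44.6)/2 = 11.27 kmol/h.
Outlet amounts (n = n₀ + Σ ν·ξ):
  A: 109 − 1(67.14) = 41.86
  E: 0 + 1(67.14) − 2(11.27) = 44.6
  D: 0 + 1(11.27) = 11.27

11.3 kmol/h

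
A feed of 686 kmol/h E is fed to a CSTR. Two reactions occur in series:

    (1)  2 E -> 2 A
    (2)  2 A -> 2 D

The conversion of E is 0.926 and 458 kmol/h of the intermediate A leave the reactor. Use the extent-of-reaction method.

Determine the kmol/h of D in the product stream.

Conversion of E: E consumed = 2ξ₁ = 0.926 × 686 → ξ₁ = 317.6 kmol/h.
A balance: n_A = 0 + 2ξ₁ − 2ξ₂ = 458 → ξ₂ = (2·317.6 − 458)/2 = 88.62 kmol/h.
Outlet amounts (n = n₀ + Σ ν·ξ):
  E: 686 − 2(317.6) = 50.76
  A: 0 + 2(317.6) − 2(88.62) = 458
  D: 0 + 2(88.62) = 177.2

177 kmol/h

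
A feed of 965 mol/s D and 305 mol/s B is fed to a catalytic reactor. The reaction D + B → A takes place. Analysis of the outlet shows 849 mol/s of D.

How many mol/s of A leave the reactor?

For D: n = n₀ − 1ξ → 849 = 965 − 1ξ, giving ξ = 116 mol/s.
Outlet amounts (n = n₀ + ν ξ):
  D: 965 − 1(116) = 849
  B: 305 − 1(116) = 189
  A: 0 + 1(116) = 116

116 mol/s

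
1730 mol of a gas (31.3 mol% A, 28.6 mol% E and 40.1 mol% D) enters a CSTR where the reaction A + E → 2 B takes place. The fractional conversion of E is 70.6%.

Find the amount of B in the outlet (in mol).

699 mol

E reacted = 0.706 × 494.8 = 349.3 mol; ν_E = −1, so ξ = 349.3/1 = 349.3 mol.
Outlet amounts (n = n₀ + ν ξ):
  A: 541.5 − 1(349.3) = 192.2
  E: 494.8 − 1(349.3) = 145.5
  B: 0 + 2(349.3) = 698.6
  D: 693.7 (inert)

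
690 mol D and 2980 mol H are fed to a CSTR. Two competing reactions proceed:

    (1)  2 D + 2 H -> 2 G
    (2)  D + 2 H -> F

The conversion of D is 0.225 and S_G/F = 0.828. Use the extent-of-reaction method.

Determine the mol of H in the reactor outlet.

2740 mol

Conversion of D: D consumed = 0.225 × 690 = 155.2 mol = 2ξ₁ + 1ξ₂.
Selectivity: 2ξ₁ / (1ξ₂) = 0.828 → ξ₁ = 0.414 ξ₂.
Substitute: (2·0.414 + 1) ξ₂ = 155.2 → ξ₂ = 84.93 mol, ξ₁ = 35.16 mol.
Outlet amounts (n = n₀ + Σ ν·ξ):
  D: 690 − 2(35.16) − 1(84.93) = 534.8
  H: 2980 − 2(35.16) − 2(84.93) = 2740
  G: 0 + 2(35.16) = 70.32
  F: 0 + 1(84.93) = 84.93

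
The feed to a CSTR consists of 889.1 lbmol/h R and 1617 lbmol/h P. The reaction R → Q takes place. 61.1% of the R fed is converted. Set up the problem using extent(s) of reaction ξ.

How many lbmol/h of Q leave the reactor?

543 lbmol/h

R reacted = 0.611 × 889.1 = 543.2 lbmol/h; ν_R = −1, so ξ = 543.2/1 = 543.2 lbmol/h.
Outlet amounts (n = n₀ + ν ξ):
  R: 889.1 − 1(543.2) = 345.9
  Q: 0 + 1(543.2) = 543.2
  P: 1617 (inert)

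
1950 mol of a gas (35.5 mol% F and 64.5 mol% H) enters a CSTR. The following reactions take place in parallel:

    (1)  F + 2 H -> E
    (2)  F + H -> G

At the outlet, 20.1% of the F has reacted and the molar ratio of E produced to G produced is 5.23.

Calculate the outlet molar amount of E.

Conversion of F: F consumed = 0.201 × 692.2 = 139.1 mol = 1ξ₁ + 1ξ₂.
Selectivity: 1ξ₁ / (1ξ₂) = 5.23 → ξ₁ = 5.23 ξ₂.
Substitute: (1·5.23 + 1) ξ₂ = 139.1 → ξ₂ = 22.33 mol, ξ₁ = 116.8 mol.
Outlet amounts (n = n₀ + Σ ν·ξ):
  F: 692.2 − 1(116.8) − 1(22.33) = 553.1
  H: 1258 − 2(116.8) − 1(22.33) = 1002
  E: 0 + 1(116.8) = 116.8
  G: 0 + 1(22.33) = 22.33

117 mol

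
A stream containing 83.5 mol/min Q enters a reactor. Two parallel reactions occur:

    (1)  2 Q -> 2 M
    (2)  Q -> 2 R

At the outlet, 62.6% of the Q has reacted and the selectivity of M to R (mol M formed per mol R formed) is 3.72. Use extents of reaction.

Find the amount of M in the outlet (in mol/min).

46.1 mol/min

Conversion of Q: Q consumed = 0.626 × 83.5 = 52.27 mol/min = 2ξ₁ + 1ξ₂.
Selectivity: 2ξ₁ / (2ξ₂) = 3.72 → ξ₁ = 3.72 ξ₂.
Substitute: (2·3.72 + 1) ξ₂ = 52.27 → ξ₂ = 6.193 mol/min, ξ₁ = 23.04 mol/min.
Outlet amounts (n = n₀ + Σ ν·ξ):
  Q: 83.5 − 2(23.04) − 1(6.193) = 31.23
  M: 0 + 2(23.04) = 46.08
  R: 0 + 2(6.193) = 12.39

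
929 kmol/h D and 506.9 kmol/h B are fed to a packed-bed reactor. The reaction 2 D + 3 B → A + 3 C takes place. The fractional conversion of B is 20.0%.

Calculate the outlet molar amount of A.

B reacted = 0.2 × 506.9 = 101.4 kmol/h; ν_B = −3, so ξ = 101.4/3 = 33.79 kmol/h.
Outlet amounts (n = n₀ + ν ξ):
  D: 929 − 2(33.79) = 861.4
  B: 506.9 − 3(33.79) = 405.5
  A: 0 + 1(33.79) = 33.79
  C: 0 + 3(33.79) = 101.4

33.8 kmol/h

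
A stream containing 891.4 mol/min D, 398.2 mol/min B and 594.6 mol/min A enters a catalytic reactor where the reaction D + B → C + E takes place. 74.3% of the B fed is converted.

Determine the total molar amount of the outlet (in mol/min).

1880 mol/min

B reacted = 0.743 × 398.2 = 295.9 mol/min; ν_B = −1, so ξ = 295.9/1 = 295.9 mol/min.
Outlet amounts (n = n₀ + ν ξ):
  D: 891.4 − 1(295.9) = 595.5
  B: 398.2 − 1(295.9) = 102.3
  C: 0 + 1(295.9) = 295.9
  E: 0 + 1(295.9) = 295.9
  A: 594.6 (inert)
Total out = 595.5 + 102.3 + 295.9 + 295.9 + 594.6 = 1884 mol/min.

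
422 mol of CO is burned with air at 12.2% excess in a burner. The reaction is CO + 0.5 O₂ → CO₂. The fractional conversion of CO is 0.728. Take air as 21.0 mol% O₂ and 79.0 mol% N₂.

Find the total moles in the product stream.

1400 mol

Stoichiometric O₂ = 0.5 × 422 = 211 mol; O₂ fed = 211 × 1.122 = 236.7 mol.
N₂ fed = 236.7 × 79/21 = 890.6 mol.
Fuel reacted = 0.728 × 422 → ξ = 307.2 mol.
Outlet (n = n₀ + ν ξ):
  CO: 422 − 1(307.2) = 114.8
  O₂: 236.7 − 0.5(307.2) = 83.13
  N₂: 890.6 (inert)
  CO₂: 0 + 1(307.2) = 307.2
Total out = 114.8 + 83.13 + 890.6 + 307.2 = 1396 mol.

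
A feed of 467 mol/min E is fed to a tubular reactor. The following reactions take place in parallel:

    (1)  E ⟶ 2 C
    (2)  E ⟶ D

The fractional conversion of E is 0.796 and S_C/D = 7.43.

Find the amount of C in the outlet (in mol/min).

586 mol/min

Conversion of E: E consumed = 0.796 × 467 = 371.7 mol/min = 1ξ₁ + 1ξ₂.
Selectivity: 2ξ₁ / (1ξ₂) = 7.43 → ξ₁ = 3.715 ξ₂.
Substitute: (1·3.715 + 1) ξ₂ = 371.7 → ξ₂ = 78.84 mol/min, ξ₁ = 292.9 mol/min.
Outlet amounts (n = n₀ + Σ ν·ξ):
  E: 467 − 1(292.9) − 1(78.84) = 95.27
  C: 0 + 2(292.9) = 585.8
  D: 0 + 1(78.84) = 78.84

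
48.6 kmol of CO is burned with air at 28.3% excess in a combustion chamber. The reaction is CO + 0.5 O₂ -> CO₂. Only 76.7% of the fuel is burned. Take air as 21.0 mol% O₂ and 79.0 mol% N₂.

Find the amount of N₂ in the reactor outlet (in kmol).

Stoichiometric O₂ = 0.5 × 48.6 = 24.3 kmol; O₂ fed = 24.3 × 1.283 = 31.18 kmol.
N₂ fed = 31.18 × 79/21 = 117.3 kmol.
Fuel reacted = 0.767 × 48.6 → ξ = 37.28 kmol.
Outlet (n = n₀ + ν ξ):
  CO: 48.6 − 1(37.28) = 11.32
  O₂: 31.18 − 0.5(37.28) = 12.54
  N₂: 117.3 (inert)
  CO₂: 0 + 1(37.28) = 37.28

117 kmol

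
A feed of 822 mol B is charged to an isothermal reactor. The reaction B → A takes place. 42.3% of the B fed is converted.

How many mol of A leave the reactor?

B reacted = 0.423 × 822 = 347.7 mol; ν_B = −1, so ξ = 347.7/1 = 347.7 mol.
Outlet amounts (n = n₀ + ν ξ):
  B: 822 − 1(347.7) = 474.3
  A: 0 + 1(347.7) = 347.7

348 mol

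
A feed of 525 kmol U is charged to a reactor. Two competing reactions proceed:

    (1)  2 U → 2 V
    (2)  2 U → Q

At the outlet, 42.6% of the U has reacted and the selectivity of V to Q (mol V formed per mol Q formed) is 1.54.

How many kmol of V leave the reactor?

97.3 kmol

Conversion of U: U consumed = 0.426 × 525 = 223.7 kmol = 2ξ₁ + 2ξ₂.
Selectivity: 2ξ₁ / (1ξ₂) = 1.54 → ξ₁ = 0.77 ξ₂.
Substitute: (2·0.77 + 2) ξ₂ = 223.7 → ξ₂ = 63.18 kmol, ξ₁ = 48.65 kmol.
Outlet amounts (n = n₀ + Σ ν·ξ):
  U: 525 − 2(48.65) − 2(63.18) = 301.4
  V: 0 + 2(48.65) = 97.29
  Q: 0 + 1(63.18) = 63.18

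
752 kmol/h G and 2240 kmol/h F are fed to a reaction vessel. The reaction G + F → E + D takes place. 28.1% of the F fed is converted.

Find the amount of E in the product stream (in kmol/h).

F reacted = 0.281 × 2240 = 629.4 kmol/h; ν_F = −1, so ξ = 629.4/1 = 629.4 kmol/h.
Outlet amounts (n = n₀ + ν ξ):
  G: 752 − 1(629.4) = 122.6
  F: 2240 − 1(629.4) = 1611
  E: 0 + 1(629.4) = 629.4
  D: 0 + 1(629.4) = 629.4

629 kmol/h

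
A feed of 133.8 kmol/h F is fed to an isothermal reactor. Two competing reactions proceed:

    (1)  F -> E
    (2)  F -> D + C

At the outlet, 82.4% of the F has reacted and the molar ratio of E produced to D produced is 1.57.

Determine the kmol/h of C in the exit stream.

42.9 kmol/h

Conversion of F: F consumed = 0.824 × 133.8 = 110.3 kmol/h = 1ξ₁ + 1ξ₂.
Selectivity: 1ξ₁ / (1ξ₂) = 1.57 → ξ₁ = 1.57 ξ₂.
Substitute: (1·1.57 + 1) ξ₂ = 110.3 → ξ₂ = 42.9 kmol/h, ξ₁ = 67.35 kmol/h.
Outlet amounts (n = n₀ + Σ ν·ξ):
  F: 133.8 − 1(67.35) − 1(42.9) = 23.55
  E: 0 + 1(67.35) = 67.35
  D: 0 + 1(42.9) = 42.9
  C: 0 + 1(42.9) = 42.9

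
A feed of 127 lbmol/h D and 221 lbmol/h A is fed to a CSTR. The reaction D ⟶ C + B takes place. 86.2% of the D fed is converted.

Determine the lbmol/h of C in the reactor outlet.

D reacted = 0.862 × 127 = 109.5 lbmol/h; ν_D = −1, so ξ = 109.5/1 = 109.5 lbmol/h.
Outlet amounts (n = n₀ + ν ξ):
  D: 127 − 1(109.5) = 17.53
  C: 0 + 1(109.5) = 109.5
  B: 0 + 1(109.5) = 109.5
  A: 221 (inert)

109 lbmol/h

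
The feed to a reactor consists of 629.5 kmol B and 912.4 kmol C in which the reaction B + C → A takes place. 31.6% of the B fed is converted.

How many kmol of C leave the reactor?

713 kmol

B reacted = 0.316 × 629.5 = 198.9 kmol; ν_B = −1, so ξ = 198.9/1 = 198.9 kmol.
Outlet amounts (n = n₀ + ν ξ):
  B: 629.5 − 1(198.9) = 430.6
  C: 912.4 − 1(198.9) = 713.5
  A: 0 + 1(198.9) = 198.9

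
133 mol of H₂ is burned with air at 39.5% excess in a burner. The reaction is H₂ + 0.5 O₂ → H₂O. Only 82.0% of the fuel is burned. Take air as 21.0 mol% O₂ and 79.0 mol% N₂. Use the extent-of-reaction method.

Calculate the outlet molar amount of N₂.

349 mol

Stoichiometric O₂ = 0.5 × 133 = 66.5 mol; O₂ fed = 66.5 × 1.395 = 92.77 mol.
N₂ fed = 92.77 × 79/21 = 349 mol.
Fuel reacted = 0.82 × 133 → ξ = 109.1 mol.
Outlet (n = n₀ + ν ξ):
  H₂: 133 − 1(109.1) = 23.94
  O₂: 92.77 − 0.5(109.1) = 38.24
  N₂: 349 (inert)
  H₂O: 0 + 1(109.1) = 109.1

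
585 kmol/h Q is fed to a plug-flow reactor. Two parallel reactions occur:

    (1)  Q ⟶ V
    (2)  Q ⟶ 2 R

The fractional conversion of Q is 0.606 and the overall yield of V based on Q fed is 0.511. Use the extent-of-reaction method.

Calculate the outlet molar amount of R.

111 kmol/h

Yield of V: 1ξ₁ / 585 = 0.511 → ξ₁ = 298.9 kmol/h.
Conversion of Q: 1ξ₁ + 1ξ₂ = 0.606 × 585 = 354.5 → ξ₂ = 55.57 kmol/h.
Outlet amounts (n = n₀ + Σ ν·ξ):
  Q: 585 − 1(298.9) − 1(55.57) = 230.5
  V: 0 + 1(298.9) = 298.9
  R: 0 + 2(55.57) = 111.1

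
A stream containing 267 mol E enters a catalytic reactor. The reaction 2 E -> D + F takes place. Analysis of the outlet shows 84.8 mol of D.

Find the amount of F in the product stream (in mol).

84.8 mol

For D: n = n₀ + 1ξ → 84.8 = 0 + 1ξ, giving ξ = 84.8 mol.
Outlet amounts (n = n₀ + ν ξ):
  E: 267 − 2(84.8) = 97.4
  D: 0 + 1(84.8) = 84.8
  F: 0 + 1(84.8) = 84.8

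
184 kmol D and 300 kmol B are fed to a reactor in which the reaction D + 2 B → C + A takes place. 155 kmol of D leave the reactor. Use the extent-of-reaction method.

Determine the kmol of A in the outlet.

29 kmol

For D: n = n₀ − 1ξ → 155 = 184 − 1ξ, giving ξ = 29 kmol.
Outlet amounts (n = n₀ + ν ξ):
  D: 184 − 1(29) = 155
  B: 300 − 2(29) = 242
  C: 0 + 1(29) = 29
  A: 0 + 1(29) = 29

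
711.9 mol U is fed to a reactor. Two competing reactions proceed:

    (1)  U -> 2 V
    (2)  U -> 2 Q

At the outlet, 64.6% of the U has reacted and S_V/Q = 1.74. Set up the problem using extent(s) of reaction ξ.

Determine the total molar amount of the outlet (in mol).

Conversion of U: U consumed = 0.646 × 711.9 = 459.9 mol = 1ξ₁ + 1ξ₂.
Selectivity: 2ξ₁ / (2ξ₂) = 1.74 → ξ₁ = 1.74 ξ₂.
Substitute: (1·1.74 + 1) ξ₂ = 459.9 → ξ₂ = 167.8 mol, ξ₁ = 292 mol.
Outlet amounts (n = n₀ + Σ ν·ξ):
  U: 711.9 − 1(292) − 1(167.8) = 252
  V: 0 + 2(292) = 584.1
  Q: 0 + 2(167.8) = 335.7
Total out = 252 + 584.1 + 335.7 = 1172 mol.

1170 mol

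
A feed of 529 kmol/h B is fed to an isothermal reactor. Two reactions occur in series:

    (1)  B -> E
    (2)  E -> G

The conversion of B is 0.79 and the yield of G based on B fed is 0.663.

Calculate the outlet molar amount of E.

Conversion of B: B consumed = 1ξ₁ = 0.79 × 529 → ξ₁ = 417.9 kmol/h.
Yield of G: 1ξ₂ / 529 = 0.663 → ξ₂ = 350.7 kmol/h.
Outlet amounts (n = n₀ + Σ ν·ξ):
  B: 529 − 1(417.9) = 111.1
  E: 0 + 1(417.9) − 1(350.7) = 67.18
  G: 0 + 1(350.7) = 350.7

67.2 kmol/h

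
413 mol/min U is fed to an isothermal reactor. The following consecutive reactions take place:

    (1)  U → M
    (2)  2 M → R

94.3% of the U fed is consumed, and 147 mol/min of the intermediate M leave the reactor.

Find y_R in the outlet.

Conversion of U: U consumed = 1ξ₁ = 0.943 × 413 → ξ₁ = 389.5 mol/min.
M balance: n_M = 0 + 1ξ₁ − 2ξ₂ = 147 → ξ₂ = (1·389.5 − 147)/2 = 121.2 mol/min.
Outlet amounts (n = n₀ + Σ ν·ξ):
  U: 413 − 1(389.5) = 23.54
  M: 0 + 1(389.5) − 2(121.2) = 147
  R: 0 + 1(121.2) = 121.2
Total out = 291.8 mol/min; y_R = 121.2 / 291.8 = 0.4155.

0.415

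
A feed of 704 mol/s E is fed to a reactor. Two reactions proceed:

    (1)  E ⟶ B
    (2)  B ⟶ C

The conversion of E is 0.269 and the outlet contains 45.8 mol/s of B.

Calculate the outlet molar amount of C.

Conversion of E: E consumed = 1ξ₁ = 0.269 × 704 → ξ₁ = 189.4 mol/s.
B balance: n_B = 0 + 1ξ₁ − 1ξ₂ = 45.8 → ξ₂ = (1·189.4 − 45.8)/1 = 143.6 mol/s.
Outlet amounts (n = n₀ + Σ ν·ξ):
  E: 704 − 1(189.4) = 514.6
  B: 0 + 1(189.4) − 1(143.6) = 45.8
  C: 0 + 1(143.6) = 143.6

144 mol/s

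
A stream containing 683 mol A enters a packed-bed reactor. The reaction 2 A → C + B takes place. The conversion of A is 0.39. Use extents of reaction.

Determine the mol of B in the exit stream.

A reacted = 0.39 × 683 = 266.4 mol; ν_A = −2, so ξ = 266.4/2 = 133.2 mol.
Outlet amounts (n = n₀ + ν ξ):
  A: 683 − 2(133.2) = 416.6
  C: 0 + 1(133.2) = 133.2
  B: 0 + 1(133.2) = 133.2

133 mol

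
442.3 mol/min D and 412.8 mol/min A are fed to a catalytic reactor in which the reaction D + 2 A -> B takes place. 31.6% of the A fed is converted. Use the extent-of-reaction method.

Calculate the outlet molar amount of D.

A reacted = 0.316 × 412.8 = 130.4 mol/min; ν_A = −2, so ξ = 130.4/2 = 65.22 mol/min.
Outlet amounts (n = n₀ + ν ξ):
  D: 442.3 − 1(65.22) = 377.1
  A: 412.8 − 2(65.22) = 282.4
  B: 0 + 1(65.22) = 65.22

377 mol/min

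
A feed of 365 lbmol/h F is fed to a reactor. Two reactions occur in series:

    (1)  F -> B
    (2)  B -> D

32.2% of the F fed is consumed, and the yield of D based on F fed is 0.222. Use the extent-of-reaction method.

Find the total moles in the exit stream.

Conversion of F: F consumed = 1ξ₁ = 0.322 × 365 → ξ₁ = 117.5 lbmol/h.
Yield of D: 1ξ₂ / 365 = 0.222 → ξ₂ = 81.03 lbmol/h.
Outlet amounts (n = n₀ + Σ ν·ξ):
  F: 365 − 1(117.5) = 247.5
  B: 0 + 1(117.5) − 1(81.03) = 36.5
  D: 0 + 1(81.03) = 81.03
Total out = 247.5 + 36.5 + 81.03 = 365 lbmol/h.

365 lbmol/h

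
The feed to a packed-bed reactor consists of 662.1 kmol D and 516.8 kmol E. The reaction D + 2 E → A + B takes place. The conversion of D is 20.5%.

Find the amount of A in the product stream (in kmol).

D reacted = 0.205 × 662.1 = 135.7 kmol; ν_D = −1, so ξ = 135.7/1 = 135.7 kmol.
Outlet amounts (n = n₀ + ν ξ):
  D: 662.1 − 1(135.7) = 526.4
  E: 516.8 − 2(135.7) = 245.3
  A: 0 + 1(135.7) = 135.7
  B: 0 + 1(135.7) = 135.7

136 kmol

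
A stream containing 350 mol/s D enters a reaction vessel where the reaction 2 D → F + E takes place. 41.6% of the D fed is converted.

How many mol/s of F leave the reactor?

D reacted = 0.416 × 350 = 145.6 mol/s; ν_D = −2, so ξ = 145.6/2 = 72.8 mol/s.
Outlet amounts (n = n₀ + ν ξ):
  D: 350 − 2(72.8) = 204.4
  F: 0 + 1(72.8) = 72.8
  E: 0 + 1(72.8) = 72.8

72.8 mol/s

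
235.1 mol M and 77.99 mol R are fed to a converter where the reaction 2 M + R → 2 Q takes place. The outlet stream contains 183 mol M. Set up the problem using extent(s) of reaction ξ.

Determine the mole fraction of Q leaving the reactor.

0.182

For M: n = n₀ − 2ξ → 183 = 235.1 − 2ξ, giving ξ = 26.05 mol.
Outlet amounts (n = n₀ + ν ξ):
  M: 235.1 − 2(26.05) = 183
  R: 77.99 − 1(26.05) = 51.94
  Q: 0 + 2(26.05) = 52.1
Total out = 287 mol; y_Q = 52.1 / 287 = 0.1815.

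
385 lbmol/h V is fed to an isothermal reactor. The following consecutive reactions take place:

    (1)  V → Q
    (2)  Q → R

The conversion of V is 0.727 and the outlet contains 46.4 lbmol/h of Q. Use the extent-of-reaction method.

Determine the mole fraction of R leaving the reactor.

Conversion of V: V consumed = 1ξ₁ = 0.727 × 385 → ξ₁ = 279.9 lbmol/h.
Q balance: n_Q = 0 + 1ξ₁ − 1ξ₂ = 46.4 → ξ₂ = (1·279.9 − 46.4)/1 = 233.5 lbmol/h.
Outlet amounts (n = n₀ + Σ ν·ξ):
  V: 385 − 1(279.9) = 105.1
  Q: 0 + 1(279.9) − 1(233.5) = 46.4
  R: 0 + 1(233.5) = 233.5
Total out = 385 lbmol/h; y_R = 233.5 / 385 = 0.6065.

0.606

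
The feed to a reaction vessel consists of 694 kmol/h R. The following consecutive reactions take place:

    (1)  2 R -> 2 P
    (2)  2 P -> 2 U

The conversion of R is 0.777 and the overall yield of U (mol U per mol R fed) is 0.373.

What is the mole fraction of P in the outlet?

Conversion of R: R consumed = 2ξ₁ = 0.777 × 694 → ξ₁ = 269.6 kmol/h.
Yield of U: 2ξ₂ / 694 = 0.373 → ξ₂ = 129.4 kmol/h.
Outlet amounts (n = n₀ + Σ ν·ξ):
  R: 694 − 2(269.6) = 154.8
  P: 0 + 2(269.6) − 2(129.4) = 280.4
  U: 0 + 2(129.4) = 258.9
Total out = 694 kmol/h; y_P = 280.4 / 694 = 0.404.

0.404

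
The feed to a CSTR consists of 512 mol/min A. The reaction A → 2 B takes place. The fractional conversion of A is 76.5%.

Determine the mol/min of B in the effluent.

783 mol/min

A reacted = 0.765 × 512 = 391.7 mol/min; ν_A = −1, so ξ = 391.7/1 = 391.7 mol/min.
Outlet amounts (n = n₀ + ν ξ):
  A: 512 − 1(391.7) = 120.3
  B: 0 + 2(391.7) = 783.4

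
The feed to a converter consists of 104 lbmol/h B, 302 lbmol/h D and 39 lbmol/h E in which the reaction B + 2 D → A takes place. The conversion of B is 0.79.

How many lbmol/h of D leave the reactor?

B reacted = 0.79 × 104 = 82.16 lbmol/h; ν_B = −1, so ξ = 82.16/1 = 82.16 lbmol/h.
Outlet amounts (n = n₀ + ν ξ):
  B: 104 − 1(82.16) = 21.84
  D: 302 − 2(82.16) = 137.7
  A: 0 + 1(82.16) = 82.16
  E: 39 (inert)

138 lbmol/h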